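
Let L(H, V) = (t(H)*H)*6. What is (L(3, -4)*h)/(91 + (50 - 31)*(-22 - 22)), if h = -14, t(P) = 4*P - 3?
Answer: 2268/745 ≈ 3.0443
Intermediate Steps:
t(P) = -3 + 4*P
L(H, V) = 6*H*(-3 + 4*H) (L(H, V) = ((-3 + 4*H)*H)*6 = (H*(-3 + 4*H))*6 = 6*H*(-3 + 4*H))
(L(3, -4)*h)/(91 + (50 - 31)*(-22 - 22)) = ((6*3*(-3 + 4*3))*(-14))/(91 + (50 - 31)*(-22 - 22)) = ((6*3*(-3 + 12))*(-14))/(91 + 19*(-44)) = ((6*3*9)*(-14))/(91 - 836) = (162*(-14))/(-745) = -2268*(-1/745) = 2268/745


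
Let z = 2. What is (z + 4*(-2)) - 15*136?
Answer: -2046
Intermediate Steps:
(z + 4*(-2)) - 15*136 = (2 + 4*(-2)) - 15*136 = (2 - 8) - 2040 = -6 - 2040 = -2046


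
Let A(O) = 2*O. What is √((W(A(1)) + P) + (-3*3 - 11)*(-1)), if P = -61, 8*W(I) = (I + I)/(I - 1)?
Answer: 9*I*√2/2 ≈ 6.364*I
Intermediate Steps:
W(I) = I/(4*(-1 + I)) (W(I) = ((I + I)/(I - 1))/8 = ((2*I)/(-1 + I))/8 = (2*I/(-1 + I))/8 = I/(4*(-1 + I)))
√((W(A(1)) + P) + (-3*3 - 11)*(-1)) = √(((2*1)/(4*(-1 + 2*1)) - 61) + (-3*3 - 11)*(-1)) = √(((¼)*2/(-1 + 2) - 61) + (-9 - 11)*(-1)) = √(((¼)*2/1 - 61) - 20*(-1)) = √(((¼)*2*1 - 61) + 20) = √((½ - 61) + 20) = √(-121/2 + 20) = √(-81/2) = 9*I*√2/2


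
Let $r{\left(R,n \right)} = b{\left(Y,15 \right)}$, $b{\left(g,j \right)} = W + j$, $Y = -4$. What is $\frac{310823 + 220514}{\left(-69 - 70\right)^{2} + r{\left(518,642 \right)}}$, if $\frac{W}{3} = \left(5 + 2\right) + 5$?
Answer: $\frac{531337}{19372} \approx 27.428$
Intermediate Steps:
$W = 36$ ($W = 3 \left(\left(5 + 2\right) + 5\right) = 3 \left(7 + 5\right) = 3 \cdot 12 = 36$)
$b{\left(g,j \right)} = 36 + j$
$r{\left(R,n \right)} = 51$ ($r{\left(R,n \right)} = 36 + 15 = 51$)
$\frac{310823 + 220514}{\left(-69 - 70\right)^{2} + r{\left(518,642 \right)}} = \frac{310823 + 220514}{\left(-69 - 70\right)^{2} + 51} = \frac{531337}{\left(-139\right)^{2} + 51} = \frac{531337}{19321 + 51} = \frac{531337}{19372}$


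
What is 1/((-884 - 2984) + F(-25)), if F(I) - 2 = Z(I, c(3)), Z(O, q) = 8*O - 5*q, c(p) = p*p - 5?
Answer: -1/4086 ≈ -0.00024474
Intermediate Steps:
c(p) = -5 + p² (c(p) = p² - 5 = -5 + p²)
Z(O, q) = -5*q + 8*O
F(I) = -18 + 8*I (F(I) = 2 + (-5*(-5 + 3²) + 8*I) = 2 + (-5*(-5 + 9) + 8*I) = 2 + (-5*4 + 8*I) = 2 + (-20 + 8*I) = -18 + 8*I)
1/((-884 - 2984) + F(-25)) = 1/((-884 - 2984) + (-18 + 8*(-25))) = 1/(-3868 + (-18 - 200)) = 1/(-3868 - 218) = 1/(-4086) = -1/4086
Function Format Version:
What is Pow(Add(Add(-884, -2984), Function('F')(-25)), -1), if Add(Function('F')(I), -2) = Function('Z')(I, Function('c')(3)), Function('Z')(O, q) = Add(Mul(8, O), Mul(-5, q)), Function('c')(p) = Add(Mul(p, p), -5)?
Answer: Rational(-1, 4086) ≈ -0.00024474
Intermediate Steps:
Function('c')(p) = Add(-5, Pow(p, 2)) (Function('c')(p) = Add(Pow(p, 2), -5) = Add(-5, Pow(p, 2)))
Function('Z')(O, q) = Add(Mul(-5, q), Mul(8, O))
Function('F')(I) = Add(-18, Mul(8, I)) (Function('F')(I) = Add(2, Add(Mul(-5, Add(-5, Pow(3, 2))), Mul(8, I))) = Add(2, Add(Mul(-5, Add(-5, 9)), Mul(8, I))) = Add(2, Add(Mul(-5, 4), Mul(8, I))) = Add(2, Add(-20, Mul(8, I))) = Add(-18, Mul(8, I)))
Pow(Add(Add(-884, -2984), Function('F')(-25)), -1) = Pow(Add(Add(-884, -2984), Add(-18, Mul(8, -25))), -1) = Pow(Add(-3868, Add(-18, -200)), -1) = Pow(Add(-3868, -218), -1) = Pow(-4086, -1) = Rational(-1, 4086)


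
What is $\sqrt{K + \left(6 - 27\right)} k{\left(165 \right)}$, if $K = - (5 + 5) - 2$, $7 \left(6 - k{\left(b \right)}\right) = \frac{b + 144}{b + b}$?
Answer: $\frac{4517 i \sqrt{33}}{770} \approx 33.699 i$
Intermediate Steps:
$k{\left(b \right)} = 6 - \frac{144 + b}{14 b}$ ($k{\left(b \right)} = 6 - \frac{\left(b + 144\right) \frac{1}{b + b}}{7} = 6 - \frac{\left(144 + b\right) \frac{1}{2 b}}{7} = 6 - \frac{\frac{1}{2} \frac{1}{b} \left(144 + b\right)}{7} = 6 - \frac{144 + b}{14 b}$)
$K = -12$ ($K = \left(-1\right) 10 - 2 = -10 - 2 = -12$)
$\sqrt{K + \left(6 - 27\right)} k{\left(165 \right)} = \sqrt{-12 + \left(6 - 27\right)} \frac{-144 + 83 \cdot 165}{14 \cdot 165} = \sqrt{-12 - 21} \cdot \frac{1}{14} \cdot \frac{1}{165} \left(-144 + 13695\right) = \sqrt{-33} \cdot \frac{1}{14} \cdot \frac{1}{165} \cdot 13551 = i \sqrt{33} \cdot \frac{4517}{770} = \frac{4517 i \sqrt{33}}{770}$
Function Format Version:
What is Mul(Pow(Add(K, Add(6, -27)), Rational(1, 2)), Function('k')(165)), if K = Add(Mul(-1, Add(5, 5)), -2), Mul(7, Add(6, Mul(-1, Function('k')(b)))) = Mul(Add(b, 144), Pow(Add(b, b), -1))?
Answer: Mul(Rational(4517, 770), I, Pow(33, Rational(1, 2))) ≈ Mul(33.699, I)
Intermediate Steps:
Function('k')(b) = Add(6, Mul(Rational(-1, 14), Pow(b, -1), Add(144, b))) (Function('k')(b) = Add(6, Mul(Rational(-1, 7), Mul(Add(b, 144), Pow(Add(b, b), -1)))) = Add(6, Mul(Rational(-1, 7), Mul(Add(144, b), Pow(Mul(2, b), -1)))) = Add(6, Mul(Rational(-1, 7), Mul(Add(144, b), Mul(Rational(1, 2), Pow(b, -1))))) = Add(6, Mul(Rational(-1, 7), Mul(Rational(1, 2), Pow(b, -1), Add(144, b)))) = Add(6, Mul(Rational(-1, 14), Pow(b, -1), Add(144, b))))
K = -12 (K = Add(Mul(-1, 10), -2) = Add(-10, -2) = -12)
Mul(Pow(Add(K, Add(6, -27)), Rational(1, 2)), Function('k')(165)) = Mul(Pow(Add(-12, Add(6, -27)), Rational(1, 2)), Mul(Rational(1, 14), Pow(165, -1), Add(-144, Mul(83, 165)))) = Mul(Pow(Add(-12, -21), Rational(1, 2)), Mul(Rational(1, 14), Rational(1, 165), Add(-144, 13695))) = Mul(Pow(-33, Rational(1, 2)), Mul(Rational(1, 14), Rational(1, 165), 13551)) = Mul(Mul(I, Pow(33, Rational(1, 2))), Rational(4517, 770)) = Mul(Rational(4517, 770), I, Pow(33, Rational(1, 2)))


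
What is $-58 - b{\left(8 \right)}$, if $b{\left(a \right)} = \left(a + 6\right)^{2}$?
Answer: $-254$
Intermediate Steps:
$b{\left(a \right)} = \left(6 + a\right)^{2}$
$-58 - b{\left(8 \right)} = -58 - \left(6 + 8\right)^{2} = -58 - 14^{2} = -58 - 196 = -254$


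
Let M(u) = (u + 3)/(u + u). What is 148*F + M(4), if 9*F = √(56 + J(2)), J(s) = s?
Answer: 7/8 + 148*√58/9 ≈ 126.11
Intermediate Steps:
M(u) = (3 + u)/(2*u) (M(u) = (3 + u)/((2*u)) = (3 + u)*(1/(2*u)) = (3 + u)/(2*u))
F = √58/9 (F = √(56 + 2)/9 = √58/9 ≈ 0.84620)
148*F + M(4) = 148*(√58/9) + (½)*(3 + 4)/4 = 148*√58/9 + (½)*(¼)*7 = 148*√58/9 + 7/8 = 7/8 + 148*√58/9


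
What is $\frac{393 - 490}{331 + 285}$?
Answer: $- \frac{97}{616} \approx -0.15747$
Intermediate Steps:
$\frac{393 - 490}{331 + 285} = - \frac{97}{616}$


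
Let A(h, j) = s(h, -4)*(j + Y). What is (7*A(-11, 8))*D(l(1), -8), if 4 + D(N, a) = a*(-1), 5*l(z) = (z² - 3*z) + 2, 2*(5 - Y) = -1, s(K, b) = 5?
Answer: 1890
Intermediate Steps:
Y = 11/2 (Y = 5 - ½*(-1) = 5 + ½ = 11/2 ≈ 5.5000)
l(z) = ⅖ - 3*z/5 + z²/5 (l(z) = ((z² - 3*z) + 2)/5 = (2 + z² - 3*z)/5 = ⅖ - 3*z/5 + z²/5)
A(h, j) = 55/2 + 5*j (A(h, j) = 5*(j + 11/2) = 5*(11/2 + j) = 55/2 + 5*j)
D(N, a) = -4 - a (D(N, a) = -4 + a*(-1) = -4 - a)
(7*A(-11, 8))*D(l(1), -8) = (7*(55/2 + 5*8))*(-4 - 1*(-8)) = (7*(55/2 + 40))*(-4 + 8) = (7*(135/2))*4 = (945/2)*4 = 1890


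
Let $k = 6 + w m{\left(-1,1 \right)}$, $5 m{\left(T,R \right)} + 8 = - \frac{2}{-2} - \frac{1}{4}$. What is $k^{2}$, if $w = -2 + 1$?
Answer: $\frac{22201}{400} \approx 55.503$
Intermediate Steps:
$w = -1$
$m{\left(T,R \right)} = - \frac{29}{20}$ ($m{\left(T,R \right)} = - \frac{8}{5} + \frac{- \frac{2}{-2} - \frac{1}{4}}{5} = - \frac{8}{5} + \frac{\left(-2\right) \left(- \frac{1}{2}\right) - \frac{1}{4}}{5} = - \frac{8}{5} + \frac{1 - \frac{1}{4}}{5} = - \frac{8}{5} + \frac{1}{5} \cdot \frac{3}{4} = - \frac{8}{5} + \frac{3}{20} = - \frac{29}{20}$)
$k = \frac{149}{20}$ ($k = 6 - - \frac{29}{20} = 6 + \frac{29}{20} = \frac{149}{20} \approx 7.45$)
$k^{2} = \left(\frac{149}{20}\right)^{2} = \frac{22201}{400}$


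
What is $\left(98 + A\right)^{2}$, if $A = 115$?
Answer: $45369$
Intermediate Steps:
$\left(98 + A\right)^{2} = \left(98 + 115\right)^{2} = 213^{2} = 45369$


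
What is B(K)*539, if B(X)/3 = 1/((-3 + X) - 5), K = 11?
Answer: 539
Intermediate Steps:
B(X) = 3/(-8 + X) (B(X) = 3/((-3 + X) - 5) = 3/(-8 + X))
B(K)*539 = (3/(-8 + 11))*539 = (3/3)*539 = (3*(1/3))*539 = 1*539 = 539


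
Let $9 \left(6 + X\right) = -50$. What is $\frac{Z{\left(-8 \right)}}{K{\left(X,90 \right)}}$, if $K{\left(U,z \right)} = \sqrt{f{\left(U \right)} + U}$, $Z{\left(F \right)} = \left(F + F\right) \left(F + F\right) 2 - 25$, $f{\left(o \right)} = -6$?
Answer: $- \frac{1461 i \sqrt{158}}{158} \approx - 116.23 i$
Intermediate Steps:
$X = - \frac{104}{9}$ ($X = -6 + \frac{1}{9} \left(-50\right) = -6 - \frac{50}{9} = - \frac{104}{9} \approx -11.556$)
$Z{\left(F \right)} = -25 + 8 F^{2}$ ($Z{\left(F \right)} = 2 F 2 F 2 - 25 = 4 F^{2} \cdot 2 - 25 = 8 F^{2} - 25 = -25 + 8 F^{2}$)
$K{\left(U,z \right)} = \sqrt{-6 + U}$
$\frac{Z{\left(-8 \right)}}{K{\left(X,90 \right)}} = \frac{-25 + 8 \left(-8\right)^{2}}{\sqrt{-6 - \frac{104}{9}}} = \frac{-25 + 8 \cdot 64}{\sqrt{- \frac{158}{9}}} = \frac{-25 + 512}{\frac{1}{3} i \sqrt{158}} = 487 \left(- \frac{3 i \sqrt{158}}{158}\right) = - \frac{1461 i \sqrt{158}}{158}$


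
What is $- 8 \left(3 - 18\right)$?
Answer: $120$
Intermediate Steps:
$- 8 \left(3 - 18\right) = \left(-8\right) \left(-15\right) = 120$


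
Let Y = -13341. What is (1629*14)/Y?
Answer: -7602/4447 ≈ -1.7095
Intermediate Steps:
(1629*14)/Y = (1629*14)/(-13341) = 22806*(-1/13341) = -7602/4447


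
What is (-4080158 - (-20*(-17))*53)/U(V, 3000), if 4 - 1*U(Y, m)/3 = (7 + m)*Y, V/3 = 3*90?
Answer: 2049089/3653499 ≈ 0.56086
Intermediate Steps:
V = 810 (V = 3*(3*90) = 3*270 = 810)
U(Y, m) = 12 - 3*Y*(7 + m) (U(Y, m) = 12 - 3*(7 + m)*Y = 12 - 3*Y*(7 + m))
(-4080158 - (-20*(-17))*53)/U(V, 3000) = (-4080158 - (-20*(-17))*53)/(12 - 21*810 - 3*810*3000) = (-4080158 - 340*53)/(12 - 17010 - 7290000) = (-4080158 - 1*18020)/(-7306998) = (-4080158 - 18020)*(-1/7306998) = -4098178*(-1/7306998) = 2049089/3653499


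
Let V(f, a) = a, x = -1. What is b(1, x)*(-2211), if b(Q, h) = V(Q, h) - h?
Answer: 0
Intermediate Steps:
b(Q, h) = 0 (b(Q, h) = h - h = 0)
b(1, x)*(-2211) = 0*(-2211) = 0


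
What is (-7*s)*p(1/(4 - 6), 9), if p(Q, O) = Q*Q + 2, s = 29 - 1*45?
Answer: 252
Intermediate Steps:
s = -16 (s = 29 - 45 = -16)
p(Q, O) = 2 + Q² (p(Q, O) = Q² + 2 = 2 + Q²)
(-7*s)*p(1/(4 - 6), 9) = (-7*(-16))*(2 + (1/(4 - 6))²) = 112*(2 + (1/(-2))²) = 112*(2 + (-½)²) = 112*(2 + ¼) = 112*(9/4) = 252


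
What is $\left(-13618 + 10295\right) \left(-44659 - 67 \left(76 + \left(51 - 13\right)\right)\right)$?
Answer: $173782931$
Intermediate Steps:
$\left(-13618 + 10295\right) \left(-44659 - 67 \left(76 + \left(51 - 13\right)\right)\right) = - 3323 \left(-44659 - 67 \left(76 + \left(51 - 13\right)\right)\right) = - 3323 \left(-44659 - 67 \left(76 + 38\right)\right) = - 3323 \left(-44659 - 7638\right) = \left(-3323\right) \left(-52297\right) = 173782931$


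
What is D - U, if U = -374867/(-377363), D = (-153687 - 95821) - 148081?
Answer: -150035752674/377363 ≈ -3.9759e+5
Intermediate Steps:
D = -397589 (D = -249508 - 148081 = -397589)
U = 374867/377363 (U = -374867*(-1/377363) = 374867/377363 ≈ 0.99339)
D - U = -397589 - 1*374867/377363 = -397589 - 374867/377363 = -150035752674/377363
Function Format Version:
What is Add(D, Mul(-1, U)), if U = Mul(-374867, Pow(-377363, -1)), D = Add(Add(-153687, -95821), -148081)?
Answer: Rational(-150035752674, 377363) ≈ -3.9759e+5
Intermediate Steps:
D = -397589 (D = Add(-249508, -148081) = -397589)
U = Rational(374867, 377363) (U = Mul(-374867, Rational(-1, 377363)) = Rational(374867, 377363) ≈ 0.99339)
Add(D, Mul(-1, U)) = Add(-397589, Mul(-1, Rational(374867, 377363))) = Add(-397589, Rational(-374867, 377363)) = Rational(-150035752674, 377363)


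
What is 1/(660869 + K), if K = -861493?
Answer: -1/200624 ≈ -4.9844e-6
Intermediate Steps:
1/(660869 + K) = 1/(660869 - 861493) = 1/(-200624) = -1/200624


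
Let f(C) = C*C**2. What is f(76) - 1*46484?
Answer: 392492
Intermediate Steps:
f(C) = C**3
f(76) - 1*46484 = 76**3 - 1*46484 = 438976 - 46484 = 392492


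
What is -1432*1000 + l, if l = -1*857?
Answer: -1432857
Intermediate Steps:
l = -857
-1432*1000 + l = -1432*1000 - 857 = -1432000 - 857 = -1432857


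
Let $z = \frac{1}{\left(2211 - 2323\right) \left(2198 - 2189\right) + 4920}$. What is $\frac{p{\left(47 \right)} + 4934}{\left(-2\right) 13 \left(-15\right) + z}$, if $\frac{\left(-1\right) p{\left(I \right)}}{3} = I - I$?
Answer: $\frac{19301808}{1525681} \approx 12.651$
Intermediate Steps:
$p{\left(I \right)} = 0$ ($p{\left(I \right)} = - 3 \left(I - I\right) = \left(-3\right) 0 = 0$)
$z = \frac{1}{3912}$ ($z = \frac{1}{\left(-112\right) 9 + 4920} = \frac{1}{-1008 + 4920} = \frac{1}{3912} \approx 0.00025562$)
$\frac{p{\left(47 \right)} + 4934}{\left(-2\right) 13 \left(-15\right) + z} = \frac{0 + 4934}{\left(-2\right) 13 \left(-15\right) + \frac{1}{3912}} = \frac{4934}{\left(-26\right) \left(-15\right) + \frac{1}{3912}} = \frac{4934}{390 + \frac{1}{3912}} = \frac{4934}{\frac{1525681}{3912}} = 4934 \cdot \frac{3912}{1525681} = \frac{19301808}{1525681}$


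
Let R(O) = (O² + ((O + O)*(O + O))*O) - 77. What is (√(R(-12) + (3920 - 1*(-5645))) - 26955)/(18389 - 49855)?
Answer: 26955/31466 - 2*√170/15733 ≈ 0.85498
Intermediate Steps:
R(O) = -77 + O² + 4*O³ (R(O) = (O² + ((2*O)*(2*O))*O) - 77 = (O² + (4*O²)*O) - 77 = (O² + 4*O³) - 77 = -77 + O² + 4*O³)
(√(R(-12) + (3920 - 1*(-5645))) - 26955)/(18389 - 49855) = (√((-77 + (-12)² + 4*(-12)³) + (3920 - 1*(-5645))) - 26955)/(18389 - 49855) = (√((-77 + 144 + 4*(-1728)) + (3920 + 5645)) - 26955)/(-31466) = (√((-77 + 144 - 6912) + 9565) - 26955)*(-1/31466) = (√(-6845 + 9565) - 26955)*(-1/31466) = (√2720 - 26955)*(-1/31466) = (4*√170 - 26955)*(-1/31466) = (-26955 + 4*√170)*(-1/31466) = 26955/31466 - 2*√170/15733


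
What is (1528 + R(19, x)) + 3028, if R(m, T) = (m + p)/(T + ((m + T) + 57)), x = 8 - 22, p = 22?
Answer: 218729/48 ≈ 4556.9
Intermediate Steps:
x = -14
R(m, T) = (22 + m)/(57 + m + 2*T) (R(m, T) = (m + 22)/(T + ((m + T) + 57)) = (22 + m)/(T + ((T + m) + 57)) = (22 + m)/(T + (57 + T + m)) = (22 + m)/(57 + m + 2*T))
(1528 + R(19, x)) + 3028 = (1528 + (22 + 19)/(57 + 19 + 2*(-14))) + 3028 = (1528 + 41/(57 + 19 - 28)) + 3028 = (1528 + 41/48) + 3028 = 73385/48 + 3028 = 218729/48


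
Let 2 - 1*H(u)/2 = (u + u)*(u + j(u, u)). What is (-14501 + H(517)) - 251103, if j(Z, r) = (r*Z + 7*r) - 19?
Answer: -561533208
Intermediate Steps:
j(Z, r) = -19 + 7*r + Z*r (j(Z, r) = (Z*r + 7*r) - 19 = (7*r + Z*r) - 19 = -19 + 7*r + Z*r)
H(u) = 4 - 4*u*(-19 + u² + 8*u) (H(u) = 4 - 2*(u + u)*(u + (-19 + 7*u + u*u)) = 4 - 2*2*u*(u + (-19 + 7*u + u²)) = 4 - 2*2*u*(u + (-19 + u² + 7*u)) = 4 - 2*2*u*(-19 + u² + 8*u) = 4 - 4*u*(-19 + u² + 8*u))
(-14501 + H(517)) - 251103 = (-14501 + (4 - 32*517² - 4*517³ + 76*517)) - 251103 = (-14501 + (4 - 32*267289 - 4*138188413 + 39292)) - 251103 = (-14501 + (4 - 8553248 - 552753652 + 39292)) - 251103 = (-14501 - 561267604) - 251103 = -561282105 - 251103 = -561533208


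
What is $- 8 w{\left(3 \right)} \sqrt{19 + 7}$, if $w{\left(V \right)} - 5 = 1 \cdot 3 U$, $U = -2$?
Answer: $8 \sqrt{26} \approx 40.792$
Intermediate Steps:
$w{\left(V \right)} = -1$ ($w{\left(V \right)} = 5 + 1 \cdot 3 \left(-2\right) = 5 + 3 \left(-2\right) = 5 - 6 = -1$)
$- 8 w{\left(3 \right)} \sqrt{19 + 7} = \left(-8\right) \left(-1\right) \sqrt{19 + 7} = 8 \sqrt{26}$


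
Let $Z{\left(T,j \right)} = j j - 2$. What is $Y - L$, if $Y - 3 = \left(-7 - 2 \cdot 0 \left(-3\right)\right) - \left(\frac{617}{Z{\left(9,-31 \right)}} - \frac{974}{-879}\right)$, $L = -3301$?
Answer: $\frac{2777766008}{842961} \approx 3295.3$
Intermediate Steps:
$Z{\left(T,j \right)} = -2 + j^{2}$ ($Z{\left(T,j \right)} = j^{2} - 2 = -2 + j^{2}$)
$Y = - \frac{4848253}{842961}$ ($Y = 3 - \left(7 + \frac{974}{879} + \frac{617}{-2 + \left(-31\right)^{2}} + 2 \cdot 0 \left(-3\right)\right) = 3 - \left(7 + \frac{974}{879} + \frac{617}{-2 + 961}\right) = 3 + \left(\left(-7 + 0\right) - \left(\frac{617}{959} + \frac{974}{879}\right)\right) = 3 - \left(\frac{7127}{879} + \frac{617}{959}\right) = 3 - \frac{7377136}{842961} = - \frac{4848253}{842961} \approx -5.7515$)
$Y - L = - \frac{4848253}{842961} - -3301 = - \frac{4848253}{842961} + 3301 = \frac{2777766008}{842961}$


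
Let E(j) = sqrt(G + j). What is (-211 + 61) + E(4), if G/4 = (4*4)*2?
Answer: -150 + 2*sqrt(33) ≈ -138.51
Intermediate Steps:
G = 128 (G = 4*((4*4)*2) = 4*(16*2) = 4*32 = 128)
E(j) = sqrt(128 + j)
(-211 + 61) + E(4) = (-211 + 61) + sqrt(128 + 4) = -150 + sqrt(132) = -150 + 2*sqrt(33)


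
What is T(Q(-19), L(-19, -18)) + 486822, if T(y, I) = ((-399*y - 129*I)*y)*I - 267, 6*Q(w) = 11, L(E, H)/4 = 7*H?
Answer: -58912323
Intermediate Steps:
L(E, H) = 28*H (L(E, H) = 4*(7*H) = 28*H)
Q(w) = 11/6 (Q(w) = (⅙)*11 = 11/6)
T(y, I) = -267 + I*y*(-399*y - 129*I) (T(y, I) = (y*(-399*y - 129*I))*I - 267 = I*y*(-399*y - 129*I) - 267 = -267 + I*y*(-399*y - 129*I))
T(Q(-19), L(-19, -18)) + 486822 = (-267 - 399*28*(-18)*(11/6)² - 129*11/6*(28*(-18))²) + 486822 = (-267 - 399*(-504)*121/36 - 129*11/6*(-504)²) + 486822 = (-267 + 675906 - 129*11/6*254016) + 486822 = (-267 + 675906 - 60074784) + 486822 = -59399145 + 486822 = -58912323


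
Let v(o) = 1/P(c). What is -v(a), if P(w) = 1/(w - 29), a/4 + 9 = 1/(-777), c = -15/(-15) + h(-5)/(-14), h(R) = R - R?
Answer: 28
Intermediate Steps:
h(R) = 0
c = 1 (c = -15/(-15) + 0/(-14) = -15*(-1/15) + 0*(-1/14) = 1 + 0 = 1)
a = -27976/777 (a = -36 + 4/(-777) = -36 + 4*(-1/777) = -36 - 4/777 = -27976/777 ≈ -36.005)
P(w) = 1/(-29 + w)
v(o) = -28 (v(o) = 1/(1/(-29 + 1)) = 1/(1/(-28)) = 1/(-1/28) = -28)
-v(a) = -1*(-28) = 28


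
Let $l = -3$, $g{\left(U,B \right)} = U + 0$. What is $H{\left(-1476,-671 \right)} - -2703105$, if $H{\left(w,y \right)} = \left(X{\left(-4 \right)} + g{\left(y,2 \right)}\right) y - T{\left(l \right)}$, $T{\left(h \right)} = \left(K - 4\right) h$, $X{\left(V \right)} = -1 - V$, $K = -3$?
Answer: $3151312$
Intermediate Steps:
$g{\left(U,B \right)} = U$
$T{\left(h \right)} = - 7 h$ ($T{\left(h \right)} = \left(-3 - 4\right) h = - 7 h$)
$H{\left(w,y \right)} = -21 + y \left(3 + y\right)$ ($H{\left(w,y \right)} = \left(\left(-1 - -4\right) + y\right) y - \left(-7\right) \left(-3\right) = \left(\left(-1 + 4\right) + y\right) y - 21 = \left(3 + y\right) y - 21 = y \left(3 + y\right) - 21 = -21 + y \left(3 + y\right)$)
$H{\left(-1476,-671 \right)} - -2703105 = \left(-21 + \left(-671\right)^{2} + 3 \left(-671\right)\right) - -2703105 = \left(-21 + 450241 - 2013\right) + 2703105 = 448207 + 2703105 = 3151312$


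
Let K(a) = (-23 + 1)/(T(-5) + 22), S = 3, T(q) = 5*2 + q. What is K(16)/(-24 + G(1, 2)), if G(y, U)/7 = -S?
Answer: 22/1215 ≈ 0.018107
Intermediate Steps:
T(q) = 10 + q
G(y, U) = -21 (G(y, U) = 7*(-1*3) = 7*(-3) = -21)
K(a) = -22/27 (K(a) = (-23 + 1)/((10 - 5) + 22) = -22/(5 + 22) = -22/27)
K(16)/(-24 + G(1, 2)) = -22/27/(-24 - 21) = -22/27/(-45) = -1/45*(-22/27) = 22/1215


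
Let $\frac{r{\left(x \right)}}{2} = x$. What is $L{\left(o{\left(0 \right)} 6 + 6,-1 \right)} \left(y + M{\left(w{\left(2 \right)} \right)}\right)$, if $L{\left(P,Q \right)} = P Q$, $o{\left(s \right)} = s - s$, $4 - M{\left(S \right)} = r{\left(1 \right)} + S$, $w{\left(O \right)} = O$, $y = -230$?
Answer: $1380$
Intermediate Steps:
$r{\left(x \right)} = 2 x$
$M{\left(S \right)} = 2 - S$ ($M{\left(S \right)} = 4 - \left(2 \cdot 1 + S\right) = 4 - \left(2 + S\right) = 2 - S$)
$o{\left(s \right)} = 0$
$L{\left(o{\left(0 \right)} 6 + 6,-1 \right)} \left(y + M{\left(w{\left(2 \right)} \right)}\right) = \left(0 \cdot 6 + 6\right) \left(-1\right) \left(-230 + \left(2 - 2\right)\right) = \left(0 + 6\right) \left(-1\right) \left(-230 + \left(2 - 2\right)\right) = 6 \left(-1\right) \left(-230 + 0\right) = \left(-6\right) \left(-230\right) = 1380$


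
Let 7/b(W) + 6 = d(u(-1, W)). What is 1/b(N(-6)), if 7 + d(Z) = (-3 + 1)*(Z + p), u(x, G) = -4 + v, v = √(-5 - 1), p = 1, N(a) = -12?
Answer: -1 - 2*I*√6/7 ≈ -1.0 - 0.69985*I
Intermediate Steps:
v = I*√6 (v = √(-6) = I*√6 ≈ 2.4495*I)
u(x, G) = -4 + I*√6
d(Z) = -9 - 2*Z (d(Z) = -7 + (-3 + 1)*(Z + 1) = -7 - 2*(1 + Z) = -7 + (-2 - 2*Z) = -9 - 2*Z)
b(W) = 7/(-7 - 2*I*√6) (b(W) = 7/(-6 + (-9 - 2*(-4 + I*√6))) = 7/(-6 + (-9 + (8 - 2*I*√6))) = 7/(-6 + (-1 - 2*I*√6)) = 7/(-7 - 2*I*√6))
1/b(N(-6)) = 1/(-49/73 + 14*I*√6/73)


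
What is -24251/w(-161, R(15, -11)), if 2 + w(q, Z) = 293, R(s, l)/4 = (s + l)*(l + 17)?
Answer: -24251/291 ≈ -83.337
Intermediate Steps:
R(s, l) = 4*(17 + l)*(l + s) (R(s, l) = 4*((s + l)*(l + 17)) = 4*((l + s)*(17 + l)) = 4*((17 + l)*(l + s)) = 4*(17 + l)*(l + s))
w(q, Z) = 291 (w(q, Z) = -2 + 293 = 291)
-24251/w(-161, R(15, -11)) = -24251/291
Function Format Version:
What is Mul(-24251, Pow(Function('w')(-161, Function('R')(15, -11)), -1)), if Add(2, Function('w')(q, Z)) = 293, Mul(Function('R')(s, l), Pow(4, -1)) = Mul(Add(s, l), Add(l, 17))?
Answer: Rational(-24251, 291) ≈ -83.337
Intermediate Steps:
Function('R')(s, l) = Mul(4, Add(17, l), Add(l, s)) (Function('R')(s, l) = Mul(4, Mul(Add(s, l), Add(l, 17))) = Mul(4, Mul(Add(l, s), Add(17, l))) = Mul(4, Mul(Add(17, l), Add(l, s))) = Mul(4, Add(17, l), Add(l, s)))
Function('w')(q, Z) = 291 (Function('w')(q, Z) = Add(-2, 293) = 291)
Mul(-24251, Pow(Function('w')(-161, Function('R')(15, -11)), -1)) = Mul(-24251, Pow(291, -1)) = Mul(-24251, Rational(1, 291)) = Rational(-24251, 291)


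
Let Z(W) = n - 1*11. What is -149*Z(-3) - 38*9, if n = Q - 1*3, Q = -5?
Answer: 2489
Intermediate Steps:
n = -8 (n = -5 - 1*3 = -5 - 3 = -8)
Z(W) = -19 (Z(W) = -8 - 1*11 = -8 - 11 = -19)
-149*Z(-3) - 38*9 = -149*(-19) - 38*9 = 2831 - 342 = 2489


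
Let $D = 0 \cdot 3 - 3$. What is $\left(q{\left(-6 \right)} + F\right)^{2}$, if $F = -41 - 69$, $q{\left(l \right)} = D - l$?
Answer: $11449$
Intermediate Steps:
$D = -3$ ($D = 0 - 3 = -3$)
$q{\left(l \right)} = -3 - l$
$F = -110$ ($F = -41 - 69 = -110$)
$\left(q{\left(-6 \right)} + F\right)^{2} = \left(\left(-3 - -6\right) - 110\right)^{2} = \left(\left(-3 + 6\right) - 110\right)^{2} = \left(3 - 110\right)^{2} = \left(-107\right)^{2} = 11449$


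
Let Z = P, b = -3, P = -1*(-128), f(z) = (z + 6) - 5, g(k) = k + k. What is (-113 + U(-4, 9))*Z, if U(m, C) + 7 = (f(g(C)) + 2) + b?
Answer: -13056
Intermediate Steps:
g(k) = 2*k
f(z) = 1 + z (f(z) = (6 + z) - 5 = 1 + z)
P = 128
Z = 128
U(m, C) = -7 + 2*C (U(m, C) = -7 + (((1 + 2*C) + 2) - 3) = -7 + ((3 + 2*C) - 3) = -7 + 2*C)
(-113 + U(-4, 9))*Z = (-113 + (-7 + 2*9))*128 = (-113 + (-7 + 18))*128 = (-113 + 11)*128 = -102*128 = -13056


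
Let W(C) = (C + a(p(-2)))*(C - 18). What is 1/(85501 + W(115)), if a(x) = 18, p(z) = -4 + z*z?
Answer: 1/98402 ≈ 1.0162e-5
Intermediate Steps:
p(z) = -4 + z²
W(C) = (-18 + C)*(18 + C) (W(C) = (C + 18)*(C - 18) = (18 + C)*(-18 + C) = (-18 + C)*(18 + C))
1/(85501 + W(115)) = 1/(85501 + (-324 + 115²)) = 1/(85501 + (-324 + 13225)) = 1/(85501 + 12901) = 1/98402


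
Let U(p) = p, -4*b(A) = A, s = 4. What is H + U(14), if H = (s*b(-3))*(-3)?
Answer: 5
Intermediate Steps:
b(A) = -A/4
H = -9 (H = (4*(-1/4*(-3)))*(-3) = (4*(3/4))*(-3) = 3*(-3) = -9)
H + U(14) = -9 + 14 = 5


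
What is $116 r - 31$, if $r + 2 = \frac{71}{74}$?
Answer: $- \frac{5613}{37} \approx -151.7$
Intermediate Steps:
$r = - \frac{77}{74}$ ($r = -2 + \frac{71}{74} = - \frac{77}{74} \approx -1.0405$)
$116 r - 31 = 116 \left(- \frac{77}{74}\right) - 31 = - \frac{4466}{37} - 31 = - \frac{5613}{37}$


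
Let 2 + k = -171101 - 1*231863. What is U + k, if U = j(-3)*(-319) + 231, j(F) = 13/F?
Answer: -1204058/3 ≈ -4.0135e+5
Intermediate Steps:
U = 4840/3 (U = (13/(-3))*(-319) + 231 = (13*(-⅓))*(-319) + 231 = -13/3*(-319) + 231 = 4147/3 + 231 = 4840/3 ≈ 1613.3)
k = -402966 (k = -2 + (-171101 - 1*231863) = -2 + (-171101 - 231863) = -2 - 402964 = -402966)
U + k = 4840/3 - 402966 = -1204058/3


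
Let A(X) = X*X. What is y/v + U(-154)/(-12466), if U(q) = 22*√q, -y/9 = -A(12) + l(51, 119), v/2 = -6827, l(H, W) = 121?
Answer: -207/13654 - 11*I*√154/6233 ≈ -0.01516 - 0.021901*I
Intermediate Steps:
A(X) = X²
v = -13654 (v = 2*(-6827) = -13654)
y = 207 (y = -9*(-1*12² + 121) = -9*(-1*144 + 121) = -9*(-144 + 121) = -9*(-23) = 207)
y/v + U(-154)/(-12466) = 207/(-13654) + (22*√(-154))/(-12466) = 207*(-1/13654) + (22*(I*√154))*(-1/12466) = -207/13654 + (22*I*√154)*(-1/12466) = -207/13654 - 11*I*√154/6233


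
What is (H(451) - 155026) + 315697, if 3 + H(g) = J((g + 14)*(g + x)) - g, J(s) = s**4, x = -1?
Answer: 1917175483441406410217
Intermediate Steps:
H(g) = -3 - g + (-1 + g)**4*(14 + g)**4 (H(g) = -3 + (((g + 14)*(g - 1))**4 - g) = -3 + (((14 + g)*(-1 + g))**4 - g) = -3 + (((-1 + g)*(14 + g))**4 - g) = -3 + ((-1 + g)**4*(14 + g)**4 - g) = -3 + (-g + (-1 + g)**4*(14 + g)**4) = -3 - g + (-1 + g)**4*(14 + g)**4)
(H(451) - 155026) + 315697 = ((-3 + (-14 + 451**2 + 13*451)**4 - 1*451) - 155026) + 315697 = ((-3 + (-14 + 203401 + 5863)**4 - 451) - 155026) + 315697 = ((-3 + 209250**4 - 451) - 155026) + 315697 = ((-3 + 1917175483441406250000 - 451) - 155026) + 315697 = (1917175483441406249546 - 155026) + 315697 = 1917175483441406094520 + 315697 = 1917175483441406410217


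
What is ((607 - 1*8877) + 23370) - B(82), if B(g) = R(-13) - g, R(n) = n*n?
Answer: 15013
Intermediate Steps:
R(n) = n**2
B(g) = 169 - g (B(g) = (-13)**2 - g = 169 - g)
((607 - 1*8877) + 23370) - B(82) = ((607 - 1*8877) + 23370) - (169 - 1*82) = ((607 - 8877) + 23370) - (169 - 82) = (-8270 + 23370) - 1*87 = 15100 - 87 = 15013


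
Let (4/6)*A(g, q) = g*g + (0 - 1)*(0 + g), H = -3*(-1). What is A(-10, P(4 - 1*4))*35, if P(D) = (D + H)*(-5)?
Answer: 5775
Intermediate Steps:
H = 3
P(D) = -15 - 5*D (P(D) = (D + 3)*(-5) = (3 + D)*(-5) = -15 - 5*D)
A(g, q) = -3*g/2 + 3*g²/2 (A(g, q) = 3*(g*g + (0 - 1)*(0 + g))/2 = 3*(g² - g)/2 = -3*g/2 + 3*g²/2)
A(-10, P(4 - 1*4))*35 = ((3/2)*(-10)*(-1 - 10))*35 = ((3/2)*(-10)*(-11))*35 = 165*35 = 5775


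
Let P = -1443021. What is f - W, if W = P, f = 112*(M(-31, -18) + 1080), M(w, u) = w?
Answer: 1560509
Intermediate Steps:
f = 117488 (f = 112*(-31 + 1080) = 112*1049 = 117488)
W = -1443021
f - W = 117488 - 1*(-1443021) = 117488 + 1443021 = 1560509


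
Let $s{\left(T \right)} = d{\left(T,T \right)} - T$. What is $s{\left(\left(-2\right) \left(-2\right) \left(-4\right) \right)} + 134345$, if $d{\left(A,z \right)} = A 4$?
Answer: $134297$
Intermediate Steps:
$d{\left(A,z \right)} = 4 A$
$s{\left(T \right)} = 3 T$ ($s{\left(T \right)} = 4 T - T = 3 T$)
$s{\left(\left(-2\right) \left(-2\right) \left(-4\right) \right)} + 134345 = 3 \left(-2\right) \left(-2\right) \left(-4\right) + 134345 = 3 \cdot 4 \left(-4\right) + 134345 = 3 \left(-16\right) + 134345 = -48 + 134345 = 134297$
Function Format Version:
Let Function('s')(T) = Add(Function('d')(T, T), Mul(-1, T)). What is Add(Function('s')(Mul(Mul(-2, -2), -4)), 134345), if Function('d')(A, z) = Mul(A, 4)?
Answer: 134297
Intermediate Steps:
Function('d')(A, z) = Mul(4, A)
Function('s')(T) = Mul(3, T) (Function('s')(T) = Add(Mul(4, T), Mul(-1, T)) = Mul(3, T))
Add(Function('s')(Mul(Mul(-2, -2), -4)), 134345) = Add(Mul(3, Mul(Mul(-2, -2), -4)), 134345) = Add(Mul(3, Mul(4, -4)), 134345) = Add(Mul(3, -16), 134345) = Add(-48, 134345) = 134297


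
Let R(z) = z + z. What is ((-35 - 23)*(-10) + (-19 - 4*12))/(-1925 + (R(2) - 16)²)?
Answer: -513/1781 ≈ -0.28804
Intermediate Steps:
R(z) = 2*z
((-35 - 23)*(-10) + (-19 - 4*12))/(-1925 + (R(2) - 16)²) = ((-35 - 23)*(-10) + (-19 - 4*12))/(-1925 + (2*2 - 16)²) = (-58*(-10) + (-19 - 48))/(-1925 + (4 - 16)²) = (580 - 67)/(-1925 + (-12)²) = 513/(-1925 + 144) = 513/(-1781) = 513*(-1/1781) = -513/1781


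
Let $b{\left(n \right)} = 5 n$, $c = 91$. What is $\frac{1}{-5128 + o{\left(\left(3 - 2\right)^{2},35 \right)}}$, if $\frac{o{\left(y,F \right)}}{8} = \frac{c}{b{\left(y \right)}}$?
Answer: $- \frac{5}{24912} \approx -0.00020071$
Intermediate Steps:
$o{\left(y,F \right)} = \frac{728}{5 y}$ ($o{\left(y,F \right)} = 8 \frac{91}{5 y} = \frac{728}{5 y}$)
$\frac{1}{-5128 + o{\left(\left(3 - 2\right)^{2},35 \right)}} = \frac{1}{-5128 + \frac{728}{5 \left(3 - 2\right)^{2}}} = \frac{1}{-5128 + \frac{728}{5 \cdot 1^{2}}} = \frac{1}{-5128 + \frac{728}{5 \cdot 1}} = \frac{1}{-5128 + \frac{728}{5} \cdot 1} = \frac{1}{-5128 + \frac{728}{5}} = \frac{1}{- \frac{24912}{5}} = - \frac{5}{24912}$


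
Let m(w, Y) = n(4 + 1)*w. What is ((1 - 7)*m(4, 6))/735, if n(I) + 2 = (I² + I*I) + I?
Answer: -424/245 ≈ -1.7306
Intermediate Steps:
n(I) = -2 + I + 2*I² (n(I) = -2 + ((I² + I*I) + I) = -2 + ((I² + I²) + I) = -2 + (2*I² + I) = -2 + (I + 2*I²) = -2 + I + 2*I²)
m(w, Y) = 53*w (m(w, Y) = (-2 + (4 + 1) + 2*(4 + 1)²)*w = (-2 + 5 + 2*5²)*w = (-2 + 5 + 2*25)*w = (-2 + 5 + 50)*w = 53*w)
((1 - 7)*m(4, 6))/735 = ((1 - 7)*(53*4))/735 = -6*212*(1/735) = -1272*1/735 = -424/245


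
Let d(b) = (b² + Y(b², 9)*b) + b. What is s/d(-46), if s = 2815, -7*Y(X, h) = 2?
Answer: 19705/14582 ≈ 1.3513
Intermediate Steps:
Y(X, h) = -2/7 (Y(X, h) = -⅐*2 = -2/7)
d(b) = b² + 5*b/7 (d(b) = (b² - 2*b/7) + b = b² + 5*b/7)
s/d(-46) = 2815/(((⅐)*(-46)*(5 + 7*(-46)))) = 2815/(((⅐)*(-46)*(5 - 322))) = 2815/(((⅐)*(-46)*(-317))) = 2815/(14582/7) = 2815*(7/14582) = 19705/14582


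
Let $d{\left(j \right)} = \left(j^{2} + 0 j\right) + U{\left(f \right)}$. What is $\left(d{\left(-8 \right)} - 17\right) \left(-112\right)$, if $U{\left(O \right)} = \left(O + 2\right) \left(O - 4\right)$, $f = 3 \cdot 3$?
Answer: $-11424$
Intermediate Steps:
$f = 9$
$U{\left(O \right)} = \left(-4 + O\right) \left(2 + O\right)$ ($U{\left(O \right)} = \left(2 + O\right) \left(-4 + O\right) = \left(-4 + O\right) \left(2 + O\right)$)
$d{\left(j \right)} = 55 + j^{2}$ ($d{\left(j \right)} = \left(j^{2} + 0 j\right) - \left(26 - 81\right) = \left(j^{2} + 0\right) - -55 = j^{2} + 55 = 55 + j^{2}$)
$\left(d{\left(-8 \right)} - 17\right) \left(-112\right) = \left(\left(55 + \left(-8\right)^{2}\right) - 17\right) \left(-112\right) = \left(\left(55 + 64\right) - 17\right) \left(-112\right) = \left(119 - 17\right) \left(-112\right) = 102 \left(-112\right) = -11424$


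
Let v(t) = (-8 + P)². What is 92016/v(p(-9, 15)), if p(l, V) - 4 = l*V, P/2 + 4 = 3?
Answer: 23004/25 ≈ 920.16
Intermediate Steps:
P = -2 (P = -8 + 2*3 = -8 + 6 = -2)
p(l, V) = 4 + V*l (p(l, V) = 4 + l*V = 4 + V*l)
v(t) = 100 (v(t) = (-8 - 2)² = (-10)² = 100)
92016/v(p(-9, 15)) = 92016/100 = 92016*(1/100) = 23004/25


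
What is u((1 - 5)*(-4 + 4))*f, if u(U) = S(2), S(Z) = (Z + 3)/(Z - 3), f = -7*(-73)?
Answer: -2555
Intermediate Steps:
f = 511
S(Z) = (3 + Z)/(-3 + Z)
u(U) = -5 (u(U) = (3 + 2)/(-3 + 2) = 5/(-1) = -1*5 = -5)
u((1 - 5)*(-4 + 4))*f = -5*511 = -2555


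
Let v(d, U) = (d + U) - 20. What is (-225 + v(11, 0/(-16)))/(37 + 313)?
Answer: -117/175 ≈ -0.66857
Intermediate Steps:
v(d, U) = -20 + U + d (v(d, U) = (U + d) - 20 = -20 + U + d)
(-225 + v(11, 0/(-16)))/(37 + 313) = (-225 + (-20 + 0/(-16) + 11))/(37 + 313) = (-225 + (-20 + 0*(-1/16) + 11))/350 = (-225 + (-20 + 0 + 11))*(1/350) = (-225 - 9)*(1/350) = -234*1/350 = -117/175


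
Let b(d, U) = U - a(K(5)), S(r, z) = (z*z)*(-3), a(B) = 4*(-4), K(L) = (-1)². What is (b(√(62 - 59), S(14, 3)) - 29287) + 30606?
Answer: 1308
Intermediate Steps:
K(L) = 1
a(B) = -16
S(r, z) = -3*z² (S(r, z) = z²*(-3) = -3*z²)
b(d, U) = 16 + U (b(d, U) = U - 1*(-16) = U + 16 = 16 + U)
(b(√(62 - 59), S(14, 3)) - 29287) + 30606 = ((16 - 3*3²) - 29287) + 30606 = ((16 - 3*9) - 29287) + 30606 = ((16 - 27) - 29287) + 30606 = (-11 - 29287) + 30606 = -29298 + 30606 = 1308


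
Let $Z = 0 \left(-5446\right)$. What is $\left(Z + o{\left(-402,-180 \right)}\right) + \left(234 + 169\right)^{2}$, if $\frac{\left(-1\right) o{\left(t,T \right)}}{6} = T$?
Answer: $163489$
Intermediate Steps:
$o{\left(t,T \right)} = - 6 T$
$Z = 0$
$\left(Z + o{\left(-402,-180 \right)}\right) + \left(234 + 169\right)^{2} = \left(0 - -1080\right) + \left(234 + 169\right)^{2} = \left(0 + 1080\right) + 403^{2} = 1080 + 162409 = 163489$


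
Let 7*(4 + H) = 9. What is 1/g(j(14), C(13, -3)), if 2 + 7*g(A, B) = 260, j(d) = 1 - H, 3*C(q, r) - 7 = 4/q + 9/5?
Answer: 7/258 ≈ 0.027132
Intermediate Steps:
H = -19/7 (H = -4 + (⅐)*9 = -4 + 9/7 = -19/7 ≈ -2.7143)
C(q, r) = 44/15 + 4/(3*q) (C(q, r) = 7/3 + (4/q + 9/5)/3 = 7/3 + (9/5 + 4/q)/3 = 7/3 + (⅗ + 4/(3*q)) = 44/15 + 4/(3*q))
j(d) = 26/7 (j(d) = 1 - 1*(-19/7) = 1 + 19/7 = 26/7)
g(A, B) = 258/7 (g(A, B) = -2/7 + (⅐)*260 = -2/7 + 260/7 = 258/7)
1/g(j(14), C(13, -3)) = 1/(258/7) = 7/258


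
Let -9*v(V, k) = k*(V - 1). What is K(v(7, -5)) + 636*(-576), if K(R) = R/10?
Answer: -1099007/3 ≈ -3.6634e+5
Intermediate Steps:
v(V, k) = -k*(-1 + V)/9 (v(V, k) = -k*(V - 1)/9 = -k*(-1 + V)/9)
K(R) = R/10 (K(R) = R*(1/10) = R/10)
K(v(7, -5)) + 636*(-576) = ((1/9)*(-5)*(1 - 1*7))/10 + 636*(-576) = ((1/9)*(-5)*(1 - 7))/10 - 366336 = ((1/9)*(-5)*(-6))/10 - 366336 = (1/10)*(10/3) - 366336 = 1/3 - 366336 = -1099007/3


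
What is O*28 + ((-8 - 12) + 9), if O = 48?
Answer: 1333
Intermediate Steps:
O*28 + ((-8 - 12) + 9) = 48*28 + ((-8 - 12) + 9) = 1344 + (-20 + 9) = 1344 - 11 = 1333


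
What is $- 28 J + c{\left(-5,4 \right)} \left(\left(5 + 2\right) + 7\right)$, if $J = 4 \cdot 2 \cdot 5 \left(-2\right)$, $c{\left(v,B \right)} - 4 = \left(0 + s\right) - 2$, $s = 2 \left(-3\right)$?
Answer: $2184$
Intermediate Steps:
$s = -6$
$c{\left(v,B \right)} = -4$ ($c{\left(v,B \right)} = 4 + \left(\left(0 - 6\right) - 2\right) = 4 - 8 = -4$)
$J = -80$ ($J = 8 \cdot 5 \left(-2\right) = 40 \left(-2\right) = -80$)
$- 28 J + c{\left(-5,4 \right)} \left(\left(5 + 2\right) + 7\right) = \left(-28\right) \left(-80\right) - 4 \left(\left(5 + 2\right) + 7\right) = 2240 - 4 \left(7 + 7\right) = 2240 - 56 = 2184$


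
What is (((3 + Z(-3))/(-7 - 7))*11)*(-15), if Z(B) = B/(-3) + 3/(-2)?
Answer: 825/28 ≈ 29.464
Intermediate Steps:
Z(B) = -3/2 - B/3 (Z(B) = B*(-1/3) + 3*(-1/2) = -B/3 - 3/2 = -3/2 - B/3)
(((3 + Z(-3))/(-7 - 7))*11)*(-15) = (((3 + (-3/2 - 1/3*(-3)))/(-7 - 7))*11)*(-15) = (((3 + (-3/2 + 1))/(-14))*11)*(-15) = (((3 - 1/2)*(-1/14))*11)*(-15) = (((5/2)*(-1/14))*11)*(-15) = -5/28*11*(-15) = -55/28*(-15) = 825/28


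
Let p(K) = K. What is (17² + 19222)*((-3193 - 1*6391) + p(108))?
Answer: -184886236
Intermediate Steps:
(17² + 19222)*((-3193 - 1*6391) + p(108)) = (17² + 19222)*((-3193 - 1*6391) + 108) = (289 + 19222)*((-3193 - 6391) + 108) = 19511*(-9584 + 108) = 19511*(-9476) = -184886236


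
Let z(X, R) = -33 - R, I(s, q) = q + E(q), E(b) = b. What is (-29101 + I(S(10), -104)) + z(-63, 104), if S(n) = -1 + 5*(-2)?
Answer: -29446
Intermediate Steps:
S(n) = -11 (S(n) = -1 - 10 = -11)
I(s, q) = 2*q (I(s, q) = q + q = 2*q)
(-29101 + I(S(10), -104)) + z(-63, 104) = (-29101 + 2*(-104)) + (-33 - 1*104) = (-29101 - 208) + (-33 - 104) = -29309 - 137 = -29446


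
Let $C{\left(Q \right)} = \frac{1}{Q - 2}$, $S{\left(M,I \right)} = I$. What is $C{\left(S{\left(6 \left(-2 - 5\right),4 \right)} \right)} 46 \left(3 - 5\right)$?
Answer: $-46$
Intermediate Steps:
$C{\left(Q \right)} = \frac{1}{-2 + Q}$
$C{\left(S{\left(6 \left(-2 - 5\right),4 \right)} \right)} 46 \left(3 - 5\right) = \frac{1}{-2 + 4} \cdot 46 \left(3 - 5\right) = \frac{1}{2} \cdot 46 \left(3 - 5\right) = \frac{1}{2} \cdot 46 \left(-2\right) = 23 \left(-2\right) = -46$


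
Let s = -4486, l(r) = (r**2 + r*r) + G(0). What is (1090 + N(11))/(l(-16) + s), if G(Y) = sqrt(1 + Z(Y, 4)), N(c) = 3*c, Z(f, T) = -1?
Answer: -1123/3974 ≈ -0.28259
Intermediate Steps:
G(Y) = 0 (G(Y) = sqrt(1 - 1) = sqrt(0) = 0)
l(r) = 2*r**2 (l(r) = (r**2 + r*r) + 0 = (r**2 + r**2) + 0 = 2*r**2 + 0 = 2*r**2)
(1090 + N(11))/(l(-16) + s) = (1090 + 3*11)/(2*(-16)**2 - 4486) = (1090 + 33)/(2*256 - 4486) = 1123/(512 - 4486) = 1123/(-3974) = 1123*(-1/3974) = -1123/3974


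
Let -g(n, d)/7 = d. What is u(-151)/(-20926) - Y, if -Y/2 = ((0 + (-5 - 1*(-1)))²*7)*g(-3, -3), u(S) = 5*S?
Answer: 98436659/20926 ≈ 4704.0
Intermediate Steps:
g(n, d) = -7*d
Y = -4704 (Y = -2*(0 + (-5 - 1*(-1)))²*7*(-7*(-3)) = -2*(0 + (-5 + 1))²*7*21 = -2*(0 - 4)²*7*21 = -2*(-4)²*7*21 = -2*16*7*21 = -224*21 = -2*2352 = -4704)
u(-151)/(-20926) - Y = (5*(-151))/(-20926) - 1*(-4704) = -755*(-1/20926) + 4704 = 755/20926 + 4704 = 98436659/20926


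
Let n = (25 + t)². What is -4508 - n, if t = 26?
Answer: -7109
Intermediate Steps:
n = 2601 (n = (25 + 26)² = 51² = 2601)
-4508 - n = -4508 - 1*2601 = -4508 - 2601 = -7109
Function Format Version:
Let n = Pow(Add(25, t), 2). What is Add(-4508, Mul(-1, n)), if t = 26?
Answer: -7109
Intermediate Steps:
n = 2601 (n = Pow(Add(25, 26), 2) = Pow(51, 2) = 2601)
Add(-4508, Mul(-1, n)) = Add(-4508, Mul(-1, 2601)) = Add(-4508, -2601) = -7109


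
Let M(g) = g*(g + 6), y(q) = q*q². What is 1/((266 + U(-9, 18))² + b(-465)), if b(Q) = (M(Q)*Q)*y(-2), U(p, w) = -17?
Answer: 1/794040201 ≈ 1.2594e-9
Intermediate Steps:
y(q) = q³
M(g) = g*(6 + g)
b(Q) = -8*Q²*(6 + Q) (b(Q) = ((Q*(6 + Q))*Q)*(-2)³ = (Q²*(6 + Q))*(-8) = -8*Q²*(6 + Q))
1/((266 + U(-9, 18))² + b(-465)) = 1/((266 - 17)² + 8*(-465)²*(-6 - 1*(-465))) = 1/(249² + 8*216225*(-6 + 465)) = 1/(62001 + 8*216225*459) = 1/(62001 + 793978200) = 1/794040201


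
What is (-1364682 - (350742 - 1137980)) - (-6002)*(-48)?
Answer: -865540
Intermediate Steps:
(-1364682 - (350742 - 1137980)) - (-6002)*(-48) = (-1364682 - 1*(-787238)) - 1*288096 = (-1364682 + 787238) - 288096 = -577444 - 288096 = -865540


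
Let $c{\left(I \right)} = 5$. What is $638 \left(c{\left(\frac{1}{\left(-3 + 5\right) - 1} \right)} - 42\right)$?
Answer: $-23606$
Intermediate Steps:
$638 \left(c{\left(\frac{1}{\left(-3 + 5\right) - 1} \right)} - 42\right) = 638 \left(5 - 42\right) = 638 \left(-37\right) = -23606$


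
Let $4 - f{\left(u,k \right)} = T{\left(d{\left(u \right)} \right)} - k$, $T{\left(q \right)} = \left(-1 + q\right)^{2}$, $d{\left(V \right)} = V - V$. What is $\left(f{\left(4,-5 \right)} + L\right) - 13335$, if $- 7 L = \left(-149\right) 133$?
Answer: $-10506$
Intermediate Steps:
$d{\left(V \right)} = 0$
$L = 2831$ ($L = - \frac{\left(-149\right) 133}{7} = \left(- \frac{1}{7}\right) \left(-19817\right) = 2831$)
$f{\left(u,k \right)} = 3 + k$ ($f{\left(u,k \right)} = 4 - \left(\left(-1 + 0\right)^{2} - k\right) = 4 - \left(\left(-1\right)^{2} - k\right) = 4 - \left(1 - k\right) = 4 + \left(-1 + k\right) = 3 + k$)
$\left(f{\left(4,-5 \right)} + L\right) - 13335 = \left(\left(3 - 5\right) + 2831\right) - 13335 = \left(-2 + 2831\right) - 13335 = 2829 - 13335 = -10506$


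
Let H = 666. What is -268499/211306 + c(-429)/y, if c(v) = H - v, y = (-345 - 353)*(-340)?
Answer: -6348880261/5014713992 ≈ -1.2661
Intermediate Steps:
y = 237320 (y = -698*(-340) = 237320)
c(v) = 666 - v
-268499/211306 + c(-429)/y = -268499/211306 + (666 - 1*(-429))/237320 = -268499*1/211306 + (666 + 429)*(1/237320) = -268499/211306 + 1095*(1/237320) = -268499/211306 + 219/47464 = -6348880261/5014713992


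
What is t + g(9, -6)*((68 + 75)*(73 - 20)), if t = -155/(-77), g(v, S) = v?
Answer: 5252402/77 ≈ 68213.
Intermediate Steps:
t = 155/77 (t = -155*(-1/77) = 155/77 ≈ 2.0130)
t + g(9, -6)*((68 + 75)*(73 - 20)) = 155/77 + 9*((68 + 75)*(73 - 20)) = 155/77 + 9*(143*53) = 155/77 + 9*7579 = 155/77 + 68211 = 5252402/77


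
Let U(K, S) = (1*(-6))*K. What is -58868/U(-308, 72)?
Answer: -14717/462 ≈ -31.855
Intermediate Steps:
U(K, S) = -6*K
-58868/U(-308, 72) = -58868/((-6*(-308))) = -58868/1848 = -58868*1/1848 = -14717/462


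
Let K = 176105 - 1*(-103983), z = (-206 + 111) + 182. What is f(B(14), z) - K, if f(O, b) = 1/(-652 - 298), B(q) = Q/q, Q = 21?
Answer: -266083601/950 ≈ -2.8009e+5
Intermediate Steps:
z = 87 (z = -95 + 182 = 87)
B(q) = 21/q
f(O, b) = -1/950 (f(O, b) = 1/(-950) = -1/950)
K = 280088 (K = 176105 + 103983 = 280088)
f(B(14), z) - K = -1/950 - 1*280088 = -1/950 - 280088 = -266083601/950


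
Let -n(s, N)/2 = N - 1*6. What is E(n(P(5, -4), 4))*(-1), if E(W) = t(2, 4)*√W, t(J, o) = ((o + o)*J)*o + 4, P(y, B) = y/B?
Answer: -136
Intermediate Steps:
t(J, o) = 4 + 2*J*o² (t(J, o) = ((2*o)*J)*o + 4 = (2*J*o)*o + 4 = 2*J*o² + 4 = 4 + 2*J*o²)
n(s, N) = 12 - 2*N (n(s, N) = -2*(N - 1*6) = -2*(N - 6) = -2*(-6 + N) = 12 - 2*N)
E(W) = 68*√W (E(W) = (4 + 2*2*4²)*√W = (4 + 2*2*16)*√W = (4 + 64)*√W = 68*√W)
E(n(P(5, -4), 4))*(-1) = (68*√(12 - 2*4))*(-1) = (68*√(12 - 8))*(-1) = (68*√4)*(-1) = (68*2)*(-1) = 136*(-1) = -136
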